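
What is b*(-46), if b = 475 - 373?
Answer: -4692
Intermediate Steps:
b = 102
b*(-46) = 102*(-46) = -4692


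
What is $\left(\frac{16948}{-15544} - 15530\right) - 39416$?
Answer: $- \frac{213524393}{3886} \approx -54947.0$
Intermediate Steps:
$\left(\frac{16948}{-15544} - 15530\right) - 39416 = \left(16948 \left(- \frac{1}{15544}\right) - 15530\right) - 39416 = \left(- \frac{4237}{3886} - 15530\right) - 39416 = - \frac{60353817}{3886} - 39416 = - \frac{213524393}{3886}$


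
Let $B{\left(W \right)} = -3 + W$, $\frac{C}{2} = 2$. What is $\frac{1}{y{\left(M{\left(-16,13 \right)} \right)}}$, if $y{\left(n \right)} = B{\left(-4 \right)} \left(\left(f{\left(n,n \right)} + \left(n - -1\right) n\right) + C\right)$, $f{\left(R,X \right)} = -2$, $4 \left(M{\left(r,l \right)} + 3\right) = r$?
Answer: $- \frac{1}{308} \approx -0.0032468$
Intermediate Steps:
$C = 4$ ($C = 2 \cdot 2 = 4$)
$M{\left(r,l \right)} = -3 + \frac{r}{4}$
$y{\left(n \right)} = -14 - 7 n \left(1 + n\right)$ ($y{\left(n \right)} = \left(-3 - 4\right) \left(\left(-2 + \left(n - -1\right) n\right) + 4\right) = - 7 \left(\left(-2 + \left(n + 1\right) n\right) + 4\right) = - 7 \left(\left(-2 + \left(1 + n\right) n\right) + 4\right) = - 7 \left(\left(-2 + n \left(1 + n\right)\right) + 4\right) = - 7 \left(2 + n \left(1 + n\right)\right) = -14 - 7 n \left(1 + n\right)$)
$\frac{1}{y{\left(M{\left(-16,13 \right)} \right)}} = \frac{1}{-14 - 7 \left(-3 + \frac{1}{4} \left(-16\right)\right) - 7 \left(-3 + \frac{1}{4} \left(-16\right)\right)^{2}} = \frac{1}{-14 - 7 \left(-3 - 4\right) - 7 \left(-3 - 4\right)^{2}} = \frac{1}{-14 - -49 - 7 \left(-7\right)^{2}} = \frac{1}{-14 + 49 - 343} = \frac{1}{-308} = - \frac{1}{308}$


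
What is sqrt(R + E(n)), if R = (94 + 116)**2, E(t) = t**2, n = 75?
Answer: 15*sqrt(221) ≈ 222.99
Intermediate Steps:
R = 44100 (R = 210**2 = 44100)
sqrt(R + E(n)) = sqrt(44100 + 75**2) = sqrt(44100 + 5625) = sqrt(49725) = 15*sqrt(221)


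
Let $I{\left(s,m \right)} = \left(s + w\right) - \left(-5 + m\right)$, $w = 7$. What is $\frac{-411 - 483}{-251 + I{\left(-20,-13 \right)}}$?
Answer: $\frac{149}{41} \approx 3.6341$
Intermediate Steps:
$I{\left(s,m \right)} = 12 + s - m$ ($I{\left(s,m \right)} = \left(s + 7\right) - \left(-5 + m\right) = \left(7 + s\right) - \left(-5 + m\right) = 12 + s - m$)
$\frac{-411 - 483}{-251 + I{\left(-20,-13 \right)}} = \frac{-411 - 483}{-251 - -5} = - \frac{894}{-251 + \left(12 - 20 + 13\right)} = - \frac{894}{-251 + 5} = - \frac{894}{-246} = \left(-894\right) \left(- \frac{1}{246}\right) = \frac{149}{41}$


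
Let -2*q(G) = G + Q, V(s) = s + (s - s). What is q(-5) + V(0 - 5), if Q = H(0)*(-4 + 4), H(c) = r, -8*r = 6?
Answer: -5/2 ≈ -2.5000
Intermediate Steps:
r = -3/4 (r = -1/8*6 = -3/4 ≈ -0.75000)
H(c) = -3/4
V(s) = s (V(s) = s + 0 = s)
Q = 0 (Q = -3*(-4 + 4)/4 = -3/4*0 = 0)
q(G) = -G/2 (q(G) = -(G + 0)/2 = -G/2)
q(-5) + V(0 - 5) = -1/2*(-5) + (0 - 5) = 5/2 - 5 = -5/2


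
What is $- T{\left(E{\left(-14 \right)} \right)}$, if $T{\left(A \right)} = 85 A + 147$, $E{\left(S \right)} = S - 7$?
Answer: $1638$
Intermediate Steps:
$E{\left(S \right)} = -7 + S$
$T{\left(A \right)} = 147 + 85 A$
$- T{\left(E{\left(-14 \right)} \right)} = - (147 + 85 \left(-7 - 14\right)) = - (147 + 85 \left(-21\right)) = - (147 - 1785) = \left(-1\right) \left(-1638\right) = 1638$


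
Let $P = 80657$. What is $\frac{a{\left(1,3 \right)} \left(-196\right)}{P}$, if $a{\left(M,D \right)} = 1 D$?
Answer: $- \frac{588}{80657} \approx -0.0072901$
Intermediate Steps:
$a{\left(M,D \right)} = D$
$\frac{a{\left(1,3 \right)} \left(-196\right)}{P} = \frac{3 \left(-196\right)}{80657} = \left(-588\right) \frac{1}{80657} = - \frac{588}{80657}$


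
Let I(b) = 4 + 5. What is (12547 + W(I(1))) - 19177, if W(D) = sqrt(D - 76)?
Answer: -6630 + I*sqrt(67) ≈ -6630.0 + 8.1853*I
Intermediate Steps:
I(b) = 9
W(D) = sqrt(-76 + D)
(12547 + W(I(1))) - 19177 = (12547 + sqrt(-76 + 9)) - 19177 = (12547 + sqrt(-67)) - 19177 = (12547 + I*sqrt(67)) - 19177 = -6630 + I*sqrt(67)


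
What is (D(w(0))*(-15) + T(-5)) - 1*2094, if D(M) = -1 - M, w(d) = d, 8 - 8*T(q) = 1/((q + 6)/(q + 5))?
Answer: -2078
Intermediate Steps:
T(q) = 1 - (5 + q)/(8*(6 + q)) (T(q) = 1 - (q + 5)/(q + 6)/8 = 1 - (5 + q)/(6 + q)/8 = 1 - (5 + q)/(8*(6 + q)))
(D(w(0))*(-15) + T(-5)) - 1*2094 = ((-1 - 1*0)*(-15) + (43 + 7*(-5))/(8*(6 - 5))) - 1*2094 = ((-1 + 0)*(-15) + (⅛)*(43 - 35)/1) - 2094 = (-1*(-15) + (⅛)*1*8) - 2094 = (15 + 1) - 2094 = 16 - 2094 = -2078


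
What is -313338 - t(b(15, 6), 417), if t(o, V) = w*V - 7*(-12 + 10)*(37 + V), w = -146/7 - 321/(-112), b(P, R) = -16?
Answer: -34965473/112 ≈ -3.1219e+5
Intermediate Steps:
w = -2015/112 (w = -146*⅐ - 321*(-1/112) = -146/7 + 321/112 = -2015/112 ≈ -17.991)
t(o, V) = 518 - 447*V/112 (t(o, V) = -2015*V/112 - 7*(-12 + 10)*(37 + V) = -2015*V/112 - (-14)*(37 + V) = -2015*V/112 - 7*(-74 - 2*V) = -2015*V/112 + (518 + 14*V) = 518 - 447*V/112)
-313338 - t(b(15, 6), 417) = -313338 - (518 - 447/112*417) = -313338 - (518 - 186399/112) = -313338 - 1*(-128383/112) = -313338 + 128383/112 = -34965473/112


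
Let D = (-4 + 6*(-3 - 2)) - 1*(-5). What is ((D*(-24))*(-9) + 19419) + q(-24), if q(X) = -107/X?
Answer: 315827/24 ≈ 13159.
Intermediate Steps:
D = -29 (D = (-4 + 6*(-5)) + 5 = (-4 - 30) + 5 = -34 + 5 = -29)
((D*(-24))*(-9) + 19419) + q(-24) = (-29*(-24)*(-9) + 19419) - 107/(-24) = (696*(-9) + 19419) - 107*(-1/24) = (-6264 + 19419) + 107/24 = 13155 + 107/24 = 315827/24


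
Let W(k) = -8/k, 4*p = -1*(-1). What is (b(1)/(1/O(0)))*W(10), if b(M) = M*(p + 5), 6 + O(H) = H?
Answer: 126/5 ≈ 25.200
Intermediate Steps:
p = ¼ (p = (-1*(-1))/4 = (¼)*1 = ¼ ≈ 0.25000)
O(H) = -6 + H
b(M) = 21*M/4 (b(M) = M*(¼ + 5) = M*(21/4) = 21*M/4)
(b(1)/(1/O(0)))*W(10) = (((21/4)*1)/(1/(-6 + 0)))*(-8/10) = (21/(4*(1/(-6))))*(-8*⅒) = (21/(4*(-⅙)))*(-⅘) = ((21/4)*(-6))*(-⅘) = -63/2*(-⅘) = 126/5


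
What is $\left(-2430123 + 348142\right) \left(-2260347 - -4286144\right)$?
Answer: $-4217670863857$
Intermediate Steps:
$\left(-2430123 + 348142\right) \left(-2260347 - -4286144\right) = - 2081981 \left(-2260347 + 4286144\right) = \left(-2081981\right) 2025797 = -4217670863857$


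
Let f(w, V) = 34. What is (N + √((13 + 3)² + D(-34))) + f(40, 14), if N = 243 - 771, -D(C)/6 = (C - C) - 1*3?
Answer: -494 + √274 ≈ -477.45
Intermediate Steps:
D(C) = 18 (D(C) = -6*((C - C) - 1*3) = -6*(0 - 3) = -6*(-3) = 18)
N = -528
(N + √((13 + 3)² + D(-34))) + f(40, 14) = (-528 + √((13 + 3)² + 18)) + 34 = (-528 + √(16² + 18)) + 34 = (-528 + √(256 + 18)) + 34 = (-528 + √274) + 34 = -494 + √274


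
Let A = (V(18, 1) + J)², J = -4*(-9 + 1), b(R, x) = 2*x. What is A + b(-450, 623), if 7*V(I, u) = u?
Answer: 111679/49 ≈ 2279.2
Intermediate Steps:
J = 32 (J = -4*(-8) = 32)
V(I, u) = u/7
A = 50625/49 (A = ((⅐)*1 + 32)² = (⅐ + 32)² = (225/7)² = 50625/49 ≈ 1033.2)
A + b(-450, 623) = 50625/49 + 2*623 = 50625/49 + 1246 = 111679/49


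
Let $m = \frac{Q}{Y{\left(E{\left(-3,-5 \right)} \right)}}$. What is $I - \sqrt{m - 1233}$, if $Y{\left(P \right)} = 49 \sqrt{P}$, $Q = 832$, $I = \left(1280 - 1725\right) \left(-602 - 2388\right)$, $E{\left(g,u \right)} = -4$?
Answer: $1330550 - \frac{\sqrt{-60417 - 416 i}}{7} \approx 1.3306 \cdot 10^{6} + 35.114 i$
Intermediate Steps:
$I = 1330550$ ($I = \left(-445\right) \left(-2990\right) = 1330550$)
$m = - \frac{416 i}{49}$ ($m = \frac{832}{49 \sqrt{-4}} = \frac{832}{49 \cdot 2 i} = \frac{832}{98 i} = 832 \left(- \frac{i}{98}\right) = - \frac{416 i}{49} \approx - 8.4898 i$)
$I - \sqrt{m - 1233} = 1330550 - \sqrt{- \frac{416 i}{49} - 1233} = 1330550 - \sqrt{-1233 - \frac{416 i}{49}}$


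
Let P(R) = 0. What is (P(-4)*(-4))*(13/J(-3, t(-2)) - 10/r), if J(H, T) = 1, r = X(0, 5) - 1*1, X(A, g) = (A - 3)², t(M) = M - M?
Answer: 0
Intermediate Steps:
t(M) = 0
X(A, g) = (-3 + A)²
r = 8 (r = (-3 + 0)² - 1*1 = (-3)² - 1 = 9 - 1 = 8)
(P(-4)*(-4))*(13/J(-3, t(-2)) - 10/r) = (0*(-4))*(13/1 - 10/8) = 0*(13*1 - 10*⅛) = 0*(13 - 5/4) = 0*(47/4) = 0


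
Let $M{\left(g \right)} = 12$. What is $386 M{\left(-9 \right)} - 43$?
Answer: $4589$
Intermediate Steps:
$386 M{\left(-9 \right)} - 43 = 386 \cdot 12 - 43 = 4632 - 43 = 4589$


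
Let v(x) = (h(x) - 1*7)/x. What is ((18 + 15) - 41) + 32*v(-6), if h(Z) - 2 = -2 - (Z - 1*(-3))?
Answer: 40/3 ≈ 13.333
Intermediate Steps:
h(Z) = -3 - Z (h(Z) = 2 + (-2 - (Z - 1*(-3))) = 2 + (-2 - (Z + 3)) = 2 + (-2 - (3 + Z)) = 2 + (-2 + (-3 - Z)) = 2 + (-5 - Z) = -3 - Z)
v(x) = (-10 - x)/x (v(x) = ((-3 - x) - 1*7)/x = ((-3 - x) - 7)/x = (-10 - x)/x)
((18 + 15) - 41) + 32*v(-6) = ((18 + 15) - 41) + 32*((-10 - 1*(-6))/(-6)) = (33 - 41) + 32*(-(-10 + 6)/6) = -8 + 32*(-1/6*(-4)) = -8 + 32*(2/3) = -8 + 64/3 = 40/3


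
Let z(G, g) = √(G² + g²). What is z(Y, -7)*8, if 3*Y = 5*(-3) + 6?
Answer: 8*√58 ≈ 60.926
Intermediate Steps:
Y = -3 (Y = (5*(-3) + 6)/3 = (-15 + 6)/3 = (⅓)*(-9) = -3)
z(Y, -7)*8 = √((-3)² + (-7)²)*8 = √(9 + 49)*8 = √58*8 = 8*√58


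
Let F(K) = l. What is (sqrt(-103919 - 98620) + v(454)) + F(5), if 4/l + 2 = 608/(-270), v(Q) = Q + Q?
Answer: 260326/287 + I*sqrt(202539) ≈ 907.06 + 450.04*I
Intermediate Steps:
v(Q) = 2*Q
l = -270/287 (l = 4/(-2 + 608/(-270)) = 4/(-2 + 608*(-1/270)) = 4/(-2 - 304/135) = 4/(-574/135) = 4*(-135/574) = -270/287 ≈ -0.94077)
F(K) = -270/287
(sqrt(-103919 - 98620) + v(454)) + F(5) = (sqrt(-103919 - 98620) + 2*454) - 270/287 = (sqrt(-202539) + 908) - 270/287 = (I*sqrt(202539) + 908) - 270/287 = (908 + I*sqrt(202539)) - 270/287 = 260326/287 + I*sqrt(202539)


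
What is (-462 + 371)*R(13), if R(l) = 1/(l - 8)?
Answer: -91/5 ≈ -18.200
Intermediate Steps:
R(l) = 1/(-8 + l)
(-462 + 371)*R(13) = (-462 + 371)/(-8 + 13) = -91/5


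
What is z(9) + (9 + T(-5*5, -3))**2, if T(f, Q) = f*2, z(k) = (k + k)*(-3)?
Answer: 1627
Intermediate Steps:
z(k) = -6*k (z(k) = (2*k)*(-3) = -6*k)
T(f, Q) = 2*f
z(9) + (9 + T(-5*5, -3))**2 = -6*9 + (9 + 2*(-5*5))**2 = -54 + (9 + 2*(-25))**2 = -54 + (9 - 50)**2 = -54 + (-41)**2 = -54 + 1681 = 1627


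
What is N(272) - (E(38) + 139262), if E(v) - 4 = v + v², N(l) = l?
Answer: -140476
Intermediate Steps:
E(v) = 4 + v + v² (E(v) = 4 + (v + v²) = 4 + v + v²)
N(272) - (E(38) + 139262) = 272 - ((4 + 38 + 38²) + 139262) = 272 - ((4 + 38 + 1444) + 139262) = 272 - (1486 + 139262) = 272 - 1*140748 = 272 - 140748 = -140476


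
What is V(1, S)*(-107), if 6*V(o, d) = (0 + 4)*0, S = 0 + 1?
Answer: 0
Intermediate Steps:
S = 1
V(o, d) = 0 (V(o, d) = ((0 + 4)*0)/6 = (4*0)/6 = (1/6)*0 = 0)
V(1, S)*(-107) = 0*(-107) = 0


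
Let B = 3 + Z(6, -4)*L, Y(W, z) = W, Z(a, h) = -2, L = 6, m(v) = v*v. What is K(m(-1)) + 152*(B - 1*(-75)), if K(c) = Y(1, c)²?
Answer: 10033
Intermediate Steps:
m(v) = v²
B = -9 (B = 3 - 2*6 = 3 - 12 = -9)
K(c) = 1 (K(c) = 1² = 1)
K(m(-1)) + 152*(B - 1*(-75)) = 1 + 152*(-9 - 1*(-75)) = 1 + 152*(-9 + 75) = 1 + 152*66 = 1 + 10032 = 10033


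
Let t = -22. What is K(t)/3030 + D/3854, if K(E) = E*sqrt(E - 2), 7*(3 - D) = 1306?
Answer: -1285/26978 - 22*I*sqrt(6)/1515 ≈ -0.047631 - 0.03557*I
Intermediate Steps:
D = -1285/7 (D = 3 - 1/7*1306 = 3 - 1306/7 = -1285/7 ≈ -183.57)
K(E) = E*sqrt(-2 + E)
K(t)/3030 + D/3854 = -22*sqrt(-2 - 22)/3030 - 1285/7/3854 = -44*I*sqrt(6)*(1/3030) - 1285/7*1/3854 = -44*I*sqrt(6)*(1/3030) - 1285/26978 = -22*I*sqrt(6)/1515 - 1285/26978 = -1285/26978 - 22*I*sqrt(6)/1515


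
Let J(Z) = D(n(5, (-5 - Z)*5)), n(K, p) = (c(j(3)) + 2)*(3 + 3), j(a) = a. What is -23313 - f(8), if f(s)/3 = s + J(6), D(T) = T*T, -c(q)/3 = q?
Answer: -28629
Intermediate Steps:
c(q) = -3*q
n(K, p) = -42 (n(K, p) = (-3*3 + 2)*(3 + 3) = (-9 + 2)*6 = -7*6 = -42)
D(T) = T²
J(Z) = 1764 (J(Z) = (-42)² = 1764)
f(s) = 5292 + 3*s (f(s) = 3*(s + 1764) = 3*(1764 + s) = 5292 + 3*s)
-23313 - f(8) = -23313 - (5292 + 3*8) = -23313 - (5292 + 24) = -23313 - 1*5316 = -23313 - 5316 = -28629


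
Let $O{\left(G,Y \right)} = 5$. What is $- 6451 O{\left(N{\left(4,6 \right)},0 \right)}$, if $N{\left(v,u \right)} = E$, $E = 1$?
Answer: $-32255$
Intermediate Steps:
$N{\left(v,u \right)} = 1$
$- 6451 O{\left(N{\left(4,6 \right)},0 \right)} = \left(-6451\right) 5 = -32255$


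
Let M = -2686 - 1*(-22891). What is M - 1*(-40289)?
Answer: 60494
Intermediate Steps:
M = 20205 (M = -2686 + 22891 = 20205)
M - 1*(-40289) = 20205 - 1*(-40289) = 20205 + 40289 = 60494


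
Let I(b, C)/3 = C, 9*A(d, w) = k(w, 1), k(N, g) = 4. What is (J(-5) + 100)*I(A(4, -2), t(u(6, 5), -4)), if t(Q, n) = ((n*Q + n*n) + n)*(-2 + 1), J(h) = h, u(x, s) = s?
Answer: 2280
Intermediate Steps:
t(Q, n) = -n - n² - Q*n (t(Q, n) = ((Q*n + n²) + n)*(-1) = ((n² + Q*n) + n)*(-1) = (n + n² + Q*n)*(-1) = -n - n² - Q*n)
A(d, w) = 4/9 (A(d, w) = (⅑)*4 = 4/9)
I(b, C) = 3*C
(J(-5) + 100)*I(A(4, -2), t(u(6, 5), -4)) = (-5 + 100)*(3*(-1*(-4)*(1 + 5 - 4))) = 95*(3*(-1*(-4)*2)) = 95*(3*8) = 95*24 = 2280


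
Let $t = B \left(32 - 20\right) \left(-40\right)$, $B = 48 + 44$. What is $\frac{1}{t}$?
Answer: $- \frac{1}{44160} \approx -2.2645 \cdot 10^{-5}$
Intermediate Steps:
$B = 92$
$t = -44160$ ($t = 92 \left(32 - 20\right) \left(-40\right) = 92 \cdot 12 \left(-40\right) = 1104 \left(-40\right) = -44160$)
$\frac{1}{t} = \frac{1}{-44160} = - \frac{1}{44160}$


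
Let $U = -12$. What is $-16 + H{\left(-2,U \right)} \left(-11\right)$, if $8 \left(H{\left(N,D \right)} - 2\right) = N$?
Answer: $- \frac{141}{4} \approx -35.25$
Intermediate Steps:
$H{\left(N,D \right)} = 2 + \frac{N}{8}$
$-16 + H{\left(-2,U \right)} \left(-11\right) = -16 + \left(2 + \frac{1}{8} \left(-2\right)\right) \left(-11\right) = -16 + \left(2 - \frac{1}{4}\right) \left(-11\right) = -16 + \frac{7}{4} \left(-11\right) = -16 - \frac{77}{4} = - \frac{141}{4}$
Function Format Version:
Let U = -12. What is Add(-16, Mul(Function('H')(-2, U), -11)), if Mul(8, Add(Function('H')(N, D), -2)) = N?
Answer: Rational(-141, 4) ≈ -35.250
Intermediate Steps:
Function('H')(N, D) = Add(2, Mul(Rational(1, 8), N))
Add(-16, Mul(Function('H')(-2, U), -11)) = Add(-16, Mul(Add(2, Mul(Rational(1, 8), -2)), -11)) = Add(-16, Mul(Add(2, Rational(-1, 4)), -11)) = Add(-16, Mul(Rational(7, 4), -11)) = Add(-16, Rational(-77, 4)) = Rational(-141, 4)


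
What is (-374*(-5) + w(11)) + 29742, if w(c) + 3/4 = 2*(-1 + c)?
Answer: 126525/4 ≈ 31631.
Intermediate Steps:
w(c) = -11/4 + 2*c (w(c) = -3/4 + 2*(-1 + c) = -3/4 + (-2 + 2*c) = -11/4 + 2*c)
(-374*(-5) + w(11)) + 29742 = (-374*(-5) + (-11/4 + 2*11)) + 29742 = (1870 + (-11/4 + 22)) + 29742 = (1870 + 77/4) + 29742 = 7557/4 + 29742 = 126525/4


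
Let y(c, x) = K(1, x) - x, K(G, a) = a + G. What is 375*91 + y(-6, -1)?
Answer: 34126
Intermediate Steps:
K(G, a) = G + a
y(c, x) = 1 (y(c, x) = (1 + x) - x = 1)
375*91 + y(-6, -1) = 375*91 + 1 = 34125 + 1 = 34126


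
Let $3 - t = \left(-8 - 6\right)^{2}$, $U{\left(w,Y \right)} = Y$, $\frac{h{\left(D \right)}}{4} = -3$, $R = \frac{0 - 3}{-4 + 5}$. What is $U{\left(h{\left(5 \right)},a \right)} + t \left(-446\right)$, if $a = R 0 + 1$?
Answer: $86079$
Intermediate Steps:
$R = -3$ ($R = - \frac{3}{1} = \left(-3\right) 1 = -3$)
$a = 1$ ($a = \left(-3\right) 0 + 1 = 0 + 1 = 1$)
$h{\left(D \right)} = -12$ ($h{\left(D \right)} = 4 \left(-3\right) = -12$)
$t = -193$ ($t = 3 - \left(-8 - 6\right)^{2} = 3 - \left(-14\right)^{2} = 3 - 196 = -193$)
$U{\left(h{\left(5 \right)},a \right)} + t \left(-446\right) = 1 - -86078 = 1 + 86078 = 86079$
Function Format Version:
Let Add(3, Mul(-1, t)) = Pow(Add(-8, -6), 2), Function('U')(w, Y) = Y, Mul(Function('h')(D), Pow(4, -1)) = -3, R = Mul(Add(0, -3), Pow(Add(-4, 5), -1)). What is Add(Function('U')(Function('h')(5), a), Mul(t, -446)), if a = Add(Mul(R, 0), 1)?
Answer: 86079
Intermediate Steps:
R = -3 (R = Mul(-3, Pow(1, -1)) = Mul(-3, 1) = -3)
a = 1 (a = Add(Mul(-3, 0), 1) = Add(0, 1) = 1)
Function('h')(D) = -12 (Function('h')(D) = Mul(4, -3) = -12)
t = -193 (t = Add(3, Mul(-1, Pow(Add(-8, -6), 2))) = Add(3, Mul(-1, Pow(-14, 2))) = Add(3, Mul(-1, 196)) = Add(3, -196) = -193)
Add(Function('U')(Function('h')(5), a), Mul(t, -446)) = Add(1, Mul(-193, -446)) = Add(1, 86078) = 86079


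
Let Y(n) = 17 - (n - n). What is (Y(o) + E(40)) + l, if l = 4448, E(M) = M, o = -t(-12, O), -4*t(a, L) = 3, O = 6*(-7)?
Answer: 4505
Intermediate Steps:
O = -42
t(a, L) = -¾ (t(a, L) = -¼*3 = -¾)
o = ¾ (o = -1*(-¾) = ¾ ≈ 0.75000)
Y(n) = 17 (Y(n) = 17 - 1*0 = 17 + 0 = 17)
(Y(o) + E(40)) + l = (17 + 40) + 4448 = 57 + 4448 = 4505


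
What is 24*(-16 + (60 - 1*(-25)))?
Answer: 1656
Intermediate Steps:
24*(-16 + (60 - 1*(-25))) = 24*(-16 + (60 + 25)) = 24*(-16 + 85) = 24*69 = 1656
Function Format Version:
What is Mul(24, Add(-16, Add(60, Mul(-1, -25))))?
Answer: 1656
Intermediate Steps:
Mul(24, Add(-16, Add(60, Mul(-1, -25)))) = Mul(24, Add(-16, Add(60, 25))) = Mul(24, Add(-16, 85)) = Mul(24, 69) = 1656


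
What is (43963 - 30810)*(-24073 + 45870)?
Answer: 286695941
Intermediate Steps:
(43963 - 30810)*(-24073 + 45870) = 13153*21797 = 286695941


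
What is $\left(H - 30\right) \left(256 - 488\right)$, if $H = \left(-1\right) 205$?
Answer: $54520$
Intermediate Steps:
$H = -205$
$\left(H - 30\right) \left(256 - 488\right) = \left(-205 - 30\right) \left(256 - 488\right) = \left(-235\right) \left(-232\right) = 54520$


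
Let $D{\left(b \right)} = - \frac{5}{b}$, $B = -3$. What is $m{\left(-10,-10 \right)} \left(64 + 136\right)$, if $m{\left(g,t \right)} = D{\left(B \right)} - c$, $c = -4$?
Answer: $\frac{3400}{3} \approx 1133.3$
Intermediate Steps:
$m{\left(g,t \right)} = \frac{17}{3}$ ($m{\left(g,t \right)} = - \frac{5}{-3} - -4 = \left(-5\right) \left(- \frac{1}{3}\right) + 4 = \frac{5}{3} + 4 = \frac{17}{3}$)
$m{\left(-10,-10 \right)} \left(64 + 136\right) = \frac{17 \left(64 + 136\right)}{3} = \frac{17}{3} \cdot 200 = \frac{3400}{3}$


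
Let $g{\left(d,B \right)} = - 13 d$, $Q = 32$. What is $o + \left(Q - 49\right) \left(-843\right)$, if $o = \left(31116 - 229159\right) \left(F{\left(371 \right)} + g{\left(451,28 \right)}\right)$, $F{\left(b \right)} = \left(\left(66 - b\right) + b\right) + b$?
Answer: $1074595649$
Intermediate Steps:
$F{\left(b \right)} = 66 + b$
$o = 1074581318$ ($o = \left(31116 - 229159\right) \left(\left(66 + 371\right) - 5863\right) = - 198043 \left(437 - 5863\right) = \left(-198043\right) \left(-5426\right) = 1074581318$)
$o + \left(Q - 49\right) \left(-843\right) = 1074581318 + \left(32 - 49\right) \left(-843\right) = 1074581318 - -14331 = 1074581318 + 14331 = 1074595649$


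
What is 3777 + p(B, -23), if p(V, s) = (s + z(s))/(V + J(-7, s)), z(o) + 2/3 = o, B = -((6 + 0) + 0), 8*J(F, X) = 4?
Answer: 124921/33 ≈ 3785.5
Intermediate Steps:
J(F, X) = 1/2 (J(F, X) = (1/8)*4 = 1/2)
B = -6 (B = -(6 + 0) = -1*6 = -6)
z(o) = -2/3 + o
p(V, s) = (-2/3 + 2*s)/(1/2 + V) (p(V, s) = (s + (-2/3 + s))/(V + 1/2) = (-2/3 + 2*s)/(1/2 + V))
3777 + p(B, -23) = 3777 + 4*(-1 + 3*(-23))/(3*(1 + 2*(-6))) = 3777 + 4*(-1 - 69)/(3*(1 - 12)) = 3777 + (4/3)*(-70)/(-11) = 3777 + (4/3)*(-1/11)*(-70) = 3777 + 280/33 = 124921/33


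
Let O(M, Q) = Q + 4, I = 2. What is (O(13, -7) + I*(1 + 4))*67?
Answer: 469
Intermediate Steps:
O(M, Q) = 4 + Q
(O(13, -7) + I*(1 + 4))*67 = ((4 - 7) + 2*(1 + 4))*67 = (-3 + 2*5)*67 = (-3 + 10)*67 = 7*67 = 469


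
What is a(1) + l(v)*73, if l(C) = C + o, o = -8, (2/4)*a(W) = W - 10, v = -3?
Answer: -821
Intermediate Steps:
a(W) = -20 + 2*W (a(W) = 2*(W - 10) = 2*(-10 + W) = -20 + 2*W)
l(C) = -8 + C (l(C) = C - 8 = -8 + C)
a(1) + l(v)*73 = (-20 + 2*1) + (-8 - 3)*73 = (-20 + 2) - 11*73 = -18 - 803 = -821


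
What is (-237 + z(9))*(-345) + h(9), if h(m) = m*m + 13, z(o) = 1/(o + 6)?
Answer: 81836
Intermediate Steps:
z(o) = 1/(6 + o)
h(m) = 13 + m**2 (h(m) = m**2 + 13 = 13 + m**2)
(-237 + z(9))*(-345) + h(9) = (-237 + 1/(6 + 9))*(-345) + (13 + 9**2) = (-237 + 1/15)*(-345) + (13 + 81) = (-237 + 1/15)*(-345) + 94 = -3554/15*(-345) + 94 = 81742 + 94 = 81836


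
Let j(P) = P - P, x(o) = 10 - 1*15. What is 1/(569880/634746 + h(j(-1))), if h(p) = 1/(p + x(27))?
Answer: 528955/369109 ≈ 1.4331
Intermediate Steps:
x(o) = -5 (x(o) = 10 - 15 = -5)
j(P) = 0
h(p) = 1/(-5 + p) (h(p) = 1/(p - 5) = 1/(-5 + p))
1/(569880/634746 + h(j(-1))) = 1/(569880/634746 + 1/(-5 + 0)) = 1/(569880*(1/634746) + 1/(-5)) = 1/(94980/105791 - ⅕) = 1/(369109/528955) = 528955/369109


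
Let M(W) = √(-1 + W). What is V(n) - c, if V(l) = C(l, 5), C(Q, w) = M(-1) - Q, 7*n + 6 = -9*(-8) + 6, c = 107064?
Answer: -749520/7 + I*√2 ≈ -1.0707e+5 + 1.4142*I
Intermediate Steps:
n = 72/7 (n = -6/7 + (-9*(-8) + 6)/7 = -6/7 + (72 + 6)/7 = -6/7 + (⅐)*78 = -6/7 + 78/7 = 72/7 ≈ 10.286)
C(Q, w) = -Q + I*√2 (C(Q, w) = √(-1 - 1) - Q = √(-2) - Q = I*√2 - Q = -Q + I*√2)
V(l) = -l + I*√2
V(n) - c = (-1*72/7 + I*√2) - 1*107064 = (-72/7 + I*√2) - 107064 = -749520/7 + I*√2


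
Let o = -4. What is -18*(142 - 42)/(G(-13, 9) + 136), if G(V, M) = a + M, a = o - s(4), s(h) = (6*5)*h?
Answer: -600/7 ≈ -85.714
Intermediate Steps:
s(h) = 30*h
a = -124 (a = -4 - 30*4 = -4 - 1*120 = -4 - 120 = -124)
G(V, M) = -124 + M
-18*(142 - 42)/(G(-13, 9) + 136) = -18*(142 - 42)/((-124 + 9) + 136) = -1800/(-115 + 136) = -1800/21 = -18*100/21 = -600/7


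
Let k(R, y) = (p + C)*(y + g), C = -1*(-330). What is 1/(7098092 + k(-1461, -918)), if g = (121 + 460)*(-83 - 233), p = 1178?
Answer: -1/271149020 ≈ -3.6880e-9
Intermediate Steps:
C = 330
g = -183596 (g = 581*(-316) = -183596)
k(R, y) = -276862768 + 1508*y (k(R, y) = (1178 + 330)*(y - 183596) = 1508*(-183596 + y) = -276862768 + 1508*y)
1/(7098092 + k(-1461, -918)) = 1/(7098092 + (-276862768 + 1508*(-918))) = 1/(7098092 + (-276862768 - 1384344)) = 1/(7098092 - 278247112) = 1/(-271149020) = -1/271149020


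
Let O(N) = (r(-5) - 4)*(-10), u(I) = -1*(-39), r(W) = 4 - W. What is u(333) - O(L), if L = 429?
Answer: 89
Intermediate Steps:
u(I) = 39
O(N) = -50 (O(N) = ((4 - 1*(-5)) - 4)*(-10) = ((4 + 5) - 4)*(-10) = (9 - 4)*(-10) = 5*(-10) = -50)
u(333) - O(L) = 39 - 1*(-50) = 39 + 50 = 89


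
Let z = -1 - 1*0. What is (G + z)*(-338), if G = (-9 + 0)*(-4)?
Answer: -11830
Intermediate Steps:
G = 36 (G = -9*(-4) = 36)
z = -1 (z = -1 + 0 = -1)
(G + z)*(-338) = (36 - 1)*(-338) = 35*(-338) = -11830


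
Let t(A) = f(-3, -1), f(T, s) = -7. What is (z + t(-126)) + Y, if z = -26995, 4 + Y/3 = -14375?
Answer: -70139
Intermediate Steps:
Y = -43137 (Y = -12 + 3*(-14375) = -12 - 43125 = -43137)
t(A) = -7
(z + t(-126)) + Y = (-26995 - 7) - 43137 = -27002 - 43137 = -70139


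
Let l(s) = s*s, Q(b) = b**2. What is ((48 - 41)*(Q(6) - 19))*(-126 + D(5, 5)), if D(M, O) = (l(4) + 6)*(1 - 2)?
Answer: -17612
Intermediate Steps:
l(s) = s**2
D(M, O) = -22 (D(M, O) = (4**2 + 6)*(1 - 2) = (16 + 6)*(-1) = 22*(-1) = -22)
((48 - 41)*(Q(6) - 19))*(-126 + D(5, 5)) = ((48 - 41)*(6**2 - 19))*(-126 - 22) = (7*(36 - 19))*(-148) = (7*17)*(-148) = 119*(-148) = -17612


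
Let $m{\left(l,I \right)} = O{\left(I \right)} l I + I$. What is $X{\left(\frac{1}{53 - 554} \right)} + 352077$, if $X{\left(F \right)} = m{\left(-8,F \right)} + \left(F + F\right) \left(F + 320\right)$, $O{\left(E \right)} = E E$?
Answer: $\frac{44274050326946}{125751501} \approx 3.5208 \cdot 10^{5}$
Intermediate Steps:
$O{\left(E \right)} = E^{2}$
$m{\left(l,I \right)} = I + l I^{3}$ ($m{\left(l,I \right)} = I^{2} l I + I = l I^{2} I + I = l I^{3} + I = I + l I^{3}$)
$X{\left(F \right)} = F - 8 F^{3} + 2 F \left(320 + F\right)$ ($X{\left(F \right)} = \left(F - 8 F^{3}\right) + \left(F + F\right) \left(F + 320\right) = \left(F - 8 F^{3}\right) + 2 F \left(320 + F\right) = F - 8 F^{3} + 2 F \left(320 + F\right)$)
$X{\left(\frac{1}{53 - 554} \right)} + 352077 = \frac{641 - 8 \left(\frac{1}{53 - 554}\right)^{2} + \frac{2}{53 - 554}}{53 - 554} + 352077 = \frac{641 - 8 \left(\frac{1}{-501}\right)^{2} + \frac{2}{-501}}{-501} + 352077 = - \frac{641 - 8 \left(- \frac{1}{501}\right)^{2} + 2 \left(- \frac{1}{501}\right)}{501} + 352077 = - \frac{641 - \frac{8}{251001} - \frac{2}{501}}{501} + 352077 = \left(- \frac{1}{501}\right) \frac{160890631}{251001} + 352077 = - \frac{160890631}{125751501} + 352077 = \frac{44274050326946}{125751501}$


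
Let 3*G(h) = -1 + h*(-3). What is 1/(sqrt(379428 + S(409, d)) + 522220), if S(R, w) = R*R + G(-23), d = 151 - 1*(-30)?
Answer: 313332/163627909001 - sqrt(4920585)/818139545005 ≈ 1.9122e-6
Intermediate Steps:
d = 181 (d = 151 + 30 = 181)
G(h) = -1/3 - h (G(h) = (-1 + h*(-3))/3 = (-1 - 3*h)/3 = -1/3 - h)
S(R, w) = 68/3 + R**2 (S(R, w) = R*R + (-1/3 - 1*(-23)) = R**2 + (-1/3 + 23) = R**2 + 68/3 = 68/3 + R**2)
1/(sqrt(379428 + S(409, d)) + 522220) = 1/(sqrt(379428 + (68/3 + 409**2)) + 522220) = 1/(sqrt(379428 + (68/3 + 167281)) + 522220) = 1/(sqrt(379428 + 501911/3) + 522220) = 1/(sqrt(1640195/3) + 522220) = 1/(sqrt(4920585)/3 + 522220) = 1/(522220 + sqrt(4920585)/3)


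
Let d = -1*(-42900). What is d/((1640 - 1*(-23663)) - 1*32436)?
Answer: -42900/7133 ≈ -6.0143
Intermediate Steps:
d = 42900
d/((1640 - 1*(-23663)) - 1*32436) = 42900/((1640 - 1*(-23663)) - 1*32436) = 42900/((1640 + 23663) - 32436) = 42900/(25303 - 32436) = 42900/(-7133) = 42900*(-1/7133) = -42900/7133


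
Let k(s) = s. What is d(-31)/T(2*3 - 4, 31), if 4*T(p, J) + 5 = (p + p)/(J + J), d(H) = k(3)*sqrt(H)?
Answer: -124*I*sqrt(31)/51 ≈ -13.537*I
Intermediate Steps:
d(H) = 3*sqrt(H)
T(p, J) = -5/4 + p/(4*J) (T(p, J) = -5/4 + ((p + p)/(J + J))/4 = -5/4 + ((2*p)/((2*J)))/4 = -5/4 + ((2*p)*(1/(2*J)))/4 = -5/4 + (p/J)/4 = -5/4 + p/(4*J))
d(-31)/T(2*3 - 4, 31) = (3*sqrt(-31))/(((1/4)*((2*3 - 4) - 5*31)/31)) = (3*(I*sqrt(31)))/(((1/4)*(1/31)*((6 - 4) - 155))) = (3*I*sqrt(31))/(((1/4)*(1/31)*(2 - 155))) = (3*I*sqrt(31))/(((1/4)*(1/31)*(-153))) = (3*I*sqrt(31))/(-153/124) = (3*I*sqrt(31))*(-124/153) = -124*I*sqrt(31)/51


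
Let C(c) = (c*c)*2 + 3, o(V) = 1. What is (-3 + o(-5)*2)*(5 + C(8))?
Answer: -136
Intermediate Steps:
C(c) = 3 + 2*c**2 (C(c) = c**2*2 + 3 = 2*c**2 + 3 = 3 + 2*c**2)
(-3 + o(-5)*2)*(5 + C(8)) = (-3 + 1*2)*(5 + (3 + 2*8**2)) = (-3 + 2)*(5 + (3 + 2*64)) = -(5 + (3 + 128)) = -(5 + 131) = -1*136 = -136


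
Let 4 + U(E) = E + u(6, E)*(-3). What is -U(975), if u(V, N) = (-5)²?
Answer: -896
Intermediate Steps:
u(V, N) = 25
U(E) = -79 + E (U(E) = -4 + (E + 25*(-3)) = -4 + (E - 75) = -4 + (-75 + E) = -79 + E)
-U(975) = -(-79 + 975) = -1*896 = -896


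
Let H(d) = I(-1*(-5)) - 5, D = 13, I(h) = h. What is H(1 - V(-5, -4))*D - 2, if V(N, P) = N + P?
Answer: -2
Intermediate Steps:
H(d) = 0 (H(d) = -1*(-5) - 5 = 5 - 5 = 0)
H(1 - V(-5, -4))*D - 2 = 0*13 - 2 = 0 - 2 = -2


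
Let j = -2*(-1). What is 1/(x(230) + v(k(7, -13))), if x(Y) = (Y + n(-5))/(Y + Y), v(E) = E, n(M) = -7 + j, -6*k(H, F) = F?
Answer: 276/733 ≈ 0.37653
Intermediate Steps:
k(H, F) = -F/6
j = 2
n(M) = -5 (n(M) = -7 + 2 = -5)
x(Y) = (-5 + Y)/(2*Y) (x(Y) = (Y - 5)/(Y + Y) = (-5 + Y)/((2*Y)) = (-5 + Y)*(1/(2*Y)) = (-5 + Y)/(2*Y))
1/(x(230) + v(k(7, -13))) = 1/((½)*(-5 + 230)/230 - ⅙*(-13)) = 1/((½)*(1/230)*225 + 13/6) = 1/(45/92 + 13/6) = 1/(733/276) = 276/733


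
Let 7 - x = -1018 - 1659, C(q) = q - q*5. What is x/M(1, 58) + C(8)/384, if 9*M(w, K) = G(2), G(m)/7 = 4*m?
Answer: 36227/84 ≈ 431.27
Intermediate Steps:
G(m) = 28*m (G(m) = 7*(4*m) = 28*m)
M(w, K) = 56/9 (M(w, K) = (28*2)/9 = (⅑)*56 = 56/9)
C(q) = -4*q (C(q) = q - 5*q = -4*q)
x = 2684 (x = 7 - (-1018 - 1659) = 7 - 1*(-2677) = 7 + 2677 = 2684)
x/M(1, 58) + C(8)/384 = 2684/(56/9) - 4*8/384 = 2684*(9/56) - 32*1/384 = 6039/14 - 1/12 = 36227/84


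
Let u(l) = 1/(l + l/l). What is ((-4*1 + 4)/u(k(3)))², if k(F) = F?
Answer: 0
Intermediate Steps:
u(l) = 1/(1 + l) (u(l) = 1/(l + 1) = 1/(1 + l))
((-4*1 + 4)/u(k(3)))² = ((-4*1 + 4)/(1/(1 + 3)))² = ((-4 + 4)/(1/4))² = (0/(¼))² = (0*4)² = 0² = 0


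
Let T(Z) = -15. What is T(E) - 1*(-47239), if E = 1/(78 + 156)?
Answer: 47224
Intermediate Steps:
E = 1/234 ≈ 0.0042735
T(E) - 1*(-47239) = -15 - 1*(-47239) = -15 + 47239 = 47224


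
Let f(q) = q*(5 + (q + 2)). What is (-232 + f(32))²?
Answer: 1032256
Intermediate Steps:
f(q) = q*(7 + q) (f(q) = q*(5 + (2 + q)) = q*(7 + q))
(-232 + f(32))² = (-232 + 32*(7 + 32))² = (-232 + 32*39)² = (-232 + 1248)² = 1016² = 1032256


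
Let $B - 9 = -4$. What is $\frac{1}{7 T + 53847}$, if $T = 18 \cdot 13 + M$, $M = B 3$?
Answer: $\frac{1}{55590} \approx 1.7989 \cdot 10^{-5}$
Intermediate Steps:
$B = 5$ ($B = 9 - 4 = 5$)
$M = 15$ ($M = 5 \cdot 3 = 15$)
$T = 249$ ($T = 18 \cdot 13 + 15 = 234 + 15 = 249$)
$\frac{1}{7 T + 53847} = \frac{1}{7 \cdot 249 + 53847} = \frac{1}{1743 + 53847} = \frac{1}{55590}$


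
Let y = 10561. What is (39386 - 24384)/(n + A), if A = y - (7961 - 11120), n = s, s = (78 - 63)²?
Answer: 15002/13945 ≈ 1.0758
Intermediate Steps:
s = 225 (s = 15² = 225)
n = 225
A = 13720 (A = 10561 - (7961 - 11120) = 10561 - 1*(-3159) = 10561 + 3159 = 13720)
(39386 - 24384)/(n + A) = (39386 - 24384)/(225 + 13720) = 15002/13945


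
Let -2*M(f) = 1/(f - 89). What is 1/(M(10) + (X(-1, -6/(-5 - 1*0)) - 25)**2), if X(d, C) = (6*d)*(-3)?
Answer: 158/7743 ≈ 0.020406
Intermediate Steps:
M(f) = -1/(2*(-89 + f)) (M(f) = -1/(2*(f - 89)) = -1/(2*(-89 + f)))
X(d, C) = -18*d
1/(M(10) + (X(-1, -6/(-5 - 1*0)) - 25)**2) = 1/(-1/(-178 + 2*10) + (-18*(-1) - 25)**2) = 1/(-1/(-178 + 20) + (18 - 25)**2) = 1/(-1/(-158) + (-7)**2) = 1/(-1*(-1/158) + 49) = 1/(1/158 + 49) = 1/(7743/158) = 158/7743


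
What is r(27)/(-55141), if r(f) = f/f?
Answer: -1/55141 ≈ -1.8135e-5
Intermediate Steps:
r(f) = 1
r(27)/(-55141) = 1/(-55141) = 1*(-1/55141) = -1/55141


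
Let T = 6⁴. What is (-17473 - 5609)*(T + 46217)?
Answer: -1096695066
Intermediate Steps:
T = 1296
(-17473 - 5609)*(T + 46217) = (-17473 - 5609)*(1296 + 46217) = -23082*47513 = -1096695066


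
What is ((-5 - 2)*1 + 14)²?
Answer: 49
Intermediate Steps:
((-5 - 2)*1 + 14)² = (-7*1 + 14)² = (-7 + 14)² = 7² = 49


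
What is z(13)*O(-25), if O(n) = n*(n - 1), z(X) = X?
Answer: 8450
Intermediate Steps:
O(n) = n*(-1 + n)
z(13)*O(-25) = 13*(-25*(-1 - 25)) = 13*(-25*(-26)) = 13*650 = 8450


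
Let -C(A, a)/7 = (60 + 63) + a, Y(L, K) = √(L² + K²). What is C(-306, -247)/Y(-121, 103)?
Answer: 434*√1010/2525 ≈ 5.4625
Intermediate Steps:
Y(L, K) = √(K² + L²)
C(A, a) = -861 - 7*a (C(A, a) = -7*((60 + 63) + a) = -7*(123 + a) = -861 - 7*a)
C(-306, -247)/Y(-121, 103) = (-861 - 7*(-247))/(√(103² + (-121)²)) = (-861 + 1729)/(√(10609 + 14641)) = 868/(√25250) = 868/((5*√1010)) = 868*(√1010/5050) = 434*√1010/2525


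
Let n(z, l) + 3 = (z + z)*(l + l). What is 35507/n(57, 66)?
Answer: 35507/15045 ≈ 2.3601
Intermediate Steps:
n(z, l) = -3 + 4*l*z (n(z, l) = -3 + (z + z)*(l + l) = -3 + (2*z)*(2*l) = -3 + 4*l*z)
35507/n(57, 66) = 35507/(-3 + 4*66*57) = 35507/(-3 + 15048) = 35507/15045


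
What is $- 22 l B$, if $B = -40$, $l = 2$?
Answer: $1760$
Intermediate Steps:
$- 22 l B = \left(-22\right) 2 \left(-40\right) = \left(-44\right) \left(-40\right) = 1760$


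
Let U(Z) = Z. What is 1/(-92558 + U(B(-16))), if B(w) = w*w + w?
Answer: -1/92318 ≈ -1.0832e-5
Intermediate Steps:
B(w) = w + w² (B(w) = w² + w = w + w²)
1/(-92558 + U(B(-16))) = 1/(-92558 - 16*(1 - 16)) = 1/(-92558 - 16*(-15)) = 1/(-92558 + 240) = 1/(-92318) = -1/92318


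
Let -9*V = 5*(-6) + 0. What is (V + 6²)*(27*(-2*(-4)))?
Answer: 8496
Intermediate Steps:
V = 10/3 (V = -(5*(-6) + 0)/9 = -(-30 + 0)/9 = -⅑*(-30) = 10/3 ≈ 3.3333)
(V + 6²)*(27*(-2*(-4))) = (10/3 + 6²)*(27*(-2*(-4))) = (10/3 + 36)*(27*8) = (118/3)*216 = 8496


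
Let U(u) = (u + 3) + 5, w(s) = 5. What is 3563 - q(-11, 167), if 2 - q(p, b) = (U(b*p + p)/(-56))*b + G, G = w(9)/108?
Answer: 6840431/756 ≈ 9048.2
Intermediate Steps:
U(u) = 8 + u (U(u) = (3 + u) + 5 = 8 + u)
G = 5/108 ≈ 0.046296
q(p, b) = 211/108 - b*(-⅐ - p/56 - b*p/56) (q(p, b) = 2 - (((8 + (b*p + p))/(-56))*b + 5/108) = 2 - (((8 + (p + b*p))*(-1/56))*b + 5/108) = 2 - (((8 + p + b*p)*(-1/56))*b + 5/108) = 2 - ((-⅐ - p/56 - b*p/56)*b + 5/108) = 2 - (b*(-⅐ - p/56 - b*p/56) + 5/108) = 2 - (5/108 + b*(-⅐ - p/56 - b*p/56)) = 2 + (-5/108 - b*(-⅐ - p/56 - b*p/56)) = 211/108 - b*(-⅐ - p/56 - b*p/56))
3563 - q(-11, 167) = 3563 - (211/108 + (1/56)*167*(8 - 11*(1 + 167))) = 3563 - (211/108 + (1/56)*167*(8 - 11*168)) = 3563 - (211/108 + (1/56)*167*(8 - 1848)) = 3563 - (211/108 + (1/56)*167*(-1840)) = 3563 - (211/108 - 38410/7) = 3563 - 1*(-4146803/756) = 3563 + 4146803/756 = 6840431/756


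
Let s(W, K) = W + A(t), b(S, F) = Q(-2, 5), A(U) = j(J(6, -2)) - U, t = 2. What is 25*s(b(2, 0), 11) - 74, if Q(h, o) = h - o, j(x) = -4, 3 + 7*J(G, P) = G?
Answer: -399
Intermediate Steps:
J(G, P) = -3/7 + G/7
A(U) = -4 - U
b(S, F) = -7 (b(S, F) = -2 - 1*5 = -2 - 5 = -7)
s(W, K) = -6 + W (s(W, K) = W + (-4 - 1*2) = W + (-4 - 2) = W - 6 = -6 + W)
25*s(b(2, 0), 11) - 74 = 25*(-6 - 7) - 74 = 25*(-13) - 74 = -325 - 74 = -399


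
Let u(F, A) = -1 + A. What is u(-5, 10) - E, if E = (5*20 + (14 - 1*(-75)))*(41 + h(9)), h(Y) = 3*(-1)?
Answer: -7173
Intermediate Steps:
h(Y) = -3
E = 7182 (E = (5*20 + (14 - 1*(-75)))*(41 - 3) = (100 + (14 + 75))*38 = (100 + 89)*38 = 189*38 = 7182)
u(-5, 10) - E = (-1 + 10) - 1*7182 = 9 - 7182 = -7173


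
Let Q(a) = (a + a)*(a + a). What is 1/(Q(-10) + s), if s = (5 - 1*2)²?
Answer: 1/409 ≈ 0.0024450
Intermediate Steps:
s = 9 (s = (5 - 2)² = 3² = 9)
Q(a) = 4*a² (Q(a) = (2*a)*(2*a) = 4*a²)
1/(Q(-10) + s) = 1/(4*(-10)² + 9) = 1/(4*100 + 9) = 1/(400 + 9) = 1/409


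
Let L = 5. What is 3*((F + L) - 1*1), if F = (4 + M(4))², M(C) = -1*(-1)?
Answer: 87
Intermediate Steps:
M(C) = 1
F = 25 (F = (4 + 1)² = 5² = 25)
3*((F + L) - 1*1) = 3*((25 + 5) - 1*1) = 3*(30 - 1) = 3*29 = 87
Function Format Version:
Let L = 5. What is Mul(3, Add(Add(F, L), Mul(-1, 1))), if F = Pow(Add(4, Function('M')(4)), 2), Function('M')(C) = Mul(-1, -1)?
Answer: 87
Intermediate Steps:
Function('M')(C) = 1
F = 25 (F = Pow(Add(4, 1), 2) = Pow(5, 2) = 25)
Mul(3, Add(Add(F, L), Mul(-1, 1))) = Mul(3, Add(Add(25, 5), Mul(-1, 1))) = Mul(3, Add(30, -1)) = Mul(3, 29) = 87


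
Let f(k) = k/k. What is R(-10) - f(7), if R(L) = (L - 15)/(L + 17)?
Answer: -32/7 ≈ -4.5714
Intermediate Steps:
f(k) = 1
R(L) = (-15 + L)/(17 + L)
R(-10) - f(7) = (-15 - 10)/(17 - 10) - 1*1 = -25/7 - 1 = -32/7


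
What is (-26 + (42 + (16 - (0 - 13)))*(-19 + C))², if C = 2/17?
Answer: 539772289/289 ≈ 1.8677e+6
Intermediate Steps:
C = 2/17 (C = 2*(1/17) = 2/17 ≈ 0.11765)
(-26 + (42 + (16 - (0 - 13)))*(-19 + C))² = (-26 + (42 + (16 - (0 - 13)))*(-19 + 2/17))² = (-26 + (42 + (16 - 1*(-13)))*(-321/17))² = (-26 + (42 + (16 + 13))*(-321/17))² = (-26 + (42 + 29)*(-321/17))² = (-26 + 71*(-321/17))² = (-26 - 22791/17)² = (-23233/17)² = 539772289/289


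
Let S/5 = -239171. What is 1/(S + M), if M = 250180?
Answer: -1/945675 ≈ -1.0574e-6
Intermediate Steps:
S = -1195855 (S = 5*(-239171) = -1195855)
1/(S + M) = 1/(-1195855 + 250180) = 1/(-945675) = -1/945675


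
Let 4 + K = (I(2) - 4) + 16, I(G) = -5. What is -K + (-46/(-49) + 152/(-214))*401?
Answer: 464669/5243 ≈ 88.627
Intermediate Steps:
K = 3 (K = -4 + ((-5 - 4) + 16) = -4 + (-9 + 16) = -4 + 7 = 3)
-K + (-46/(-49) + 152/(-214))*401 = -1*3 + (-46/(-49) + 152/(-214))*401 = -3 + (-46*(-1/49) + 152*(-1/214))*401 = -3 + (46/49 - 76/107)*401 = -3 + (1198/5243)*401 = -3 + 480398/5243 = 464669/5243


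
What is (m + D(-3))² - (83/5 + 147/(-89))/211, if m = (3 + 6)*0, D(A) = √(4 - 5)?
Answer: -100547/93895 ≈ -1.0708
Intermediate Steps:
D(A) = I (D(A) = √(-1) = I)
m = 0 (m = 9*0 = 0)
(m + D(-3))² - (83/5 + 147/(-89))/211 = (0 + I)² - (83/5 + 147/(-89))/211 = I² - (83*(⅕) + 147*(-1/89))/211 = -1 - (83/5 - 147/89)/211 = -1 - 6652/(445*211) = -1 - 1*6652/93895 = -1 - 6652/93895 = -100547/93895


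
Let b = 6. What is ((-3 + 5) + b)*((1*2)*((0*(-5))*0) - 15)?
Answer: -120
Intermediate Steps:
((-3 + 5) + b)*((1*2)*((0*(-5))*0) - 15) = ((-3 + 5) + 6)*((1*2)*((0*(-5))*0) - 15) = (2 + 6)*(2*(0*0) - 15) = 8*(2*0 - 15) = 8*(0 - 15) = 8*(-15) = -120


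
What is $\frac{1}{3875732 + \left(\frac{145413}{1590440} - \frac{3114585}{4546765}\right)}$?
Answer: $\frac{1446271385320}{5605359430288688549} \approx 2.5802 \cdot 10^{-7}$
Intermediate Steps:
$\frac{1}{3875732 + \left(\frac{145413}{1590440} - \frac{3114585}{4546765}\right)} = \frac{1}{3875732 + \left(145413 \cdot \frac{1}{1590440} - \frac{622917}{909353}\right)} = \frac{1}{3875732 + \left(\frac{145413}{1590440} - \frac{622917}{909353}\right)} = \frac{1}{3875732 - \frac{858480365691}{1446271385320}} = \frac{1}{\frac{5605359430288688549}{1446271385320}} = \frac{1446271385320}{5605359430288688549}$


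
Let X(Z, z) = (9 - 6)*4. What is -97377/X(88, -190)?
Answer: -32459/4 ≈ -8114.8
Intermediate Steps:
X(Z, z) = 12 (X(Z, z) = 3*4 = 12)
-97377/X(88, -190) = -97377/12 = -97377*1/12 = -32459/4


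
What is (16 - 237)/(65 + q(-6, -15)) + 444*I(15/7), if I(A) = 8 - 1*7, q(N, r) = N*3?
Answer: 20647/47 ≈ 439.30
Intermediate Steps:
q(N, r) = 3*N
I(A) = 1 (I(A) = 8 - 7 = 1)
(16 - 237)/(65 + q(-6, -15)) + 444*I(15/7) = (16 - 237)/(65 + 3*(-6)) + 444*1 = -221/(65 - 18) + 444 = -221/47 + 444 = 20647/47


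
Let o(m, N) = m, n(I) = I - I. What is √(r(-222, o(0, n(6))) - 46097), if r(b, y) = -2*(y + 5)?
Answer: 3*I*√5123 ≈ 214.73*I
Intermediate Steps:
n(I) = 0
r(b, y) = -10 - 2*y (r(b, y) = -2*(5 + y) = -10 - 2*y)
√(r(-222, o(0, n(6))) - 46097) = √((-10 - 2*0) - 46097) = √((-10 + 0) - 46097) = √(-10 - 46097) = √(-46107) = 3*I*√5123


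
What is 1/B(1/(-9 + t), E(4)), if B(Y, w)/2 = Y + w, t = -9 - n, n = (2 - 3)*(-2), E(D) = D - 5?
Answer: -10/21 ≈ -0.47619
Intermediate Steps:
E(D) = -5 + D
n = 2 (n = -1*(-2) = 2)
t = -11 (t = -9 - 1*2 = -9 - 2 = -11)
B(Y, w) = 2*Y + 2*w (B(Y, w) = 2*(Y + w) = 2*Y + 2*w)
1/B(1/(-9 + t), E(4)) = 1/(2/(-9 - 11) + 2*(-5 + 4)) = 1/(2/(-20) + 2*(-1)) = 1/(2*(-1/20) - 2) = 1/(-⅒ - 2) = 1/(-21/10) = -10/21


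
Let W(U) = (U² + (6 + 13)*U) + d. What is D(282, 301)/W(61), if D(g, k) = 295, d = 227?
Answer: 295/5107 ≈ 0.057764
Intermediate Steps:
W(U) = 227 + U² + 19*U (W(U) = (U² + (6 + 13)*U) + 227 = (U² + 19*U) + 227 = 227 + U² + 19*U)
D(282, 301)/W(61) = 295/(227 + 61² + 19*61) = 295/(227 + 3721 + 1159) = 295/5107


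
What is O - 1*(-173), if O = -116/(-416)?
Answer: 18021/104 ≈ 173.28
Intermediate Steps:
O = 29/104 (O = -116*(-1/416) = 29/104 ≈ 0.27885)
O - 1*(-173) = 29/104 - 1*(-173) = 29/104 + 173 = 18021/104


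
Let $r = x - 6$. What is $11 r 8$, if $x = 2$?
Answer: $-352$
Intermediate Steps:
$r = -4$ ($r = 2 - 6 = -4$)
$11 r 8 = 11 \left(-4\right) 8 = \left(-44\right) 8 = -352$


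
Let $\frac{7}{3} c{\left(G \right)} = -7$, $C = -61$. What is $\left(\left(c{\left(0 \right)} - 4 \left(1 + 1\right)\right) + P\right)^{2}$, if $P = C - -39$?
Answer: $1089$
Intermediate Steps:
$c{\left(G \right)} = -3$ ($c{\left(G \right)} = \frac{3}{7} \left(-7\right) = -3$)
$P = -22$ ($P = -61 - -39 = -61 + 39 = -22$)
$\left(\left(c{\left(0 \right)} - 4 \left(1 + 1\right)\right) + P\right)^{2} = \left(\left(-3 - 4 \left(1 + 1\right)\right) - 22\right)^{2} = \left(\left(-3 - 8\right) - 22\right)^{2} = \left(-11 - 22\right)^{2} = \left(-33\right)^{2} = 1089$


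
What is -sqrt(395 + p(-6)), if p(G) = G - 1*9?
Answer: -2*sqrt(95) ≈ -19.494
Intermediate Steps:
p(G) = -9 + G (p(G) = G - 9 = -9 + G)
-sqrt(395 + p(-6)) = -sqrt(395 + (-9 - 6)) = -sqrt(395 - 15) = -sqrt(380) = -2*sqrt(95)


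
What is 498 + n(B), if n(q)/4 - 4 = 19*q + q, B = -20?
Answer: -1086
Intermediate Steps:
n(q) = 16 + 80*q (n(q) = 16 + 4*(19*q + q) = 16 + 4*(20*q) = 16 + 80*q)
498 + n(B) = 498 + (16 + 80*(-20)) = 498 + (16 - 1600) = 498 - 1584 = -1086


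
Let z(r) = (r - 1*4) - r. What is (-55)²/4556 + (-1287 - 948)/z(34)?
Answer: 1274345/2278 ≈ 559.41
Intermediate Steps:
z(r) = -4 (z(r) = (r - 4) - r = (-4 + r) - r = -4)
(-55)²/4556 + (-1287 - 948)/z(34) = (-55)²/4556 + (-1287 - 948)/(-4) = 3025*(1/4556) - 2235*(-¼) = 3025/4556 + 2235/4 = 1274345/2278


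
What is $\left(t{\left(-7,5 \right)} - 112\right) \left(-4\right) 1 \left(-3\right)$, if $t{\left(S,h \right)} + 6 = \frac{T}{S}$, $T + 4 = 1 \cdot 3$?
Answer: $- \frac{9900}{7} \approx -1414.3$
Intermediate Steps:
$T = -1$ ($T = -4 + 1 \cdot 3 = -4 + 3 = -1$)
$t{\left(S,h \right)} = -6 - \frac{1}{S}$
$\left(t{\left(-7,5 \right)} - 112\right) \left(-4\right) 1 \left(-3\right) = \left(\left(-6 - \frac{1}{-7}\right) - 112\right) \left(-4\right) 1 \left(-3\right) = \left(\left(-6 - - \frac{1}{7}\right) - 112\right) \left(\left(-4\right) \left(-3\right)\right) = \left(\left(-6 + \frac{1}{7}\right) - 112\right) 12 = \left(- \frac{41}{7} - 112\right) 12 = \left(- \frac{825}{7}\right) 12 = - \frac{9900}{7}$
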